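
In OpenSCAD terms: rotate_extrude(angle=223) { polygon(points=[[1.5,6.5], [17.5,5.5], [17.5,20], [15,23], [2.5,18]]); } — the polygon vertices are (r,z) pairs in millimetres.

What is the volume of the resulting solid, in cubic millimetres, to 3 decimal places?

Profile (r,z), 5 vertices: (1.5,6.5) (17.5,5.5) (17.5,20) (15,23) (2.5,18)
edge 0: (1.5,6.5)→(17.5,5.5)  cross = 1.5·5.5 − 17.5·6.5 = -105.5000; (r_i+r_j)·cross = 19·-105.5000 = -2004.5000
edge 1: (17.5,5.5)→(17.5,20)  cross = 17.5·20 − 17.5·5.5 = 253.7500; (r_i+r_j)·cross = 35·253.7500 = 8881.2500
edge 2: (17.5,20)→(15,23)  cross = 17.5·23 − 15·20 = 102.5000; (r_i+r_j)·cross = 32.5·102.5000 = 3331.2500
edge 3: (15,23)→(2.5,18)  cross = 15·18 − 2.5·23 = 212.5000; (r_i+r_j)·cross = 17.5·212.5000 = 3718.7500
edge 4: (2.5,18)→(1.5,6.5)  cross = 2.5·6.5 − 1.5·18 = -10.7500; (r_i+r_j)·cross = 4·-10.7500 = -43.0000
Σcross = 452.5000 → A = |Σcross|/2 = 226.2500 mm²
Σ(r_i+r_j)·cross = 13883.7500 → first moment M = |Σ|/6 = 2313.9583
R_c = M/A = 2313.9583/226.2500 = 10.2274 mm
θ = 223° = 3.892084 rad
V = θ·R_c·A = 3.892084·10.2274·226.2500 = 9006.121 mm³

Volume = 9006.121 mm³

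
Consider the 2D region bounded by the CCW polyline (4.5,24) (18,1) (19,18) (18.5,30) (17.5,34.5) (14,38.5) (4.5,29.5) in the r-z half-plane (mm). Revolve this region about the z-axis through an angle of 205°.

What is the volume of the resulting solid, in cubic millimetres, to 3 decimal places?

Profile (r,z), 7 vertices: (4.5,24) (18,1) (19,18) (18.5,30) (17.5,34.5) (14,38.5) (4.5,29.5)
edge 0: (4.5,24)→(18,1)  cross = 4.5·1 − 18·24 = -427.5000; (r_i+r_j)·cross = 22.5·-427.5000 = -9618.7500
edge 1: (18,1)→(19,18)  cross = 18·18 − 19·1 = 305.0000; (r_i+r_j)·cross = 37·305.0000 = 11285.0000
edge 2: (19,18)→(18.5,30)  cross = 19·30 − 18.5·18 = 237.0000; (r_i+r_j)·cross = 37.5·237.0000 = 8887.5000
edge 3: (18.5,30)→(17.5,34.5)  cross = 18.5·34.5 − 17.5·30 = 113.2500; (r_i+r_j)·cross = 36·113.2500 = 4077.0000
edge 4: (17.5,34.5)→(14,38.5)  cross = 17.5·38.5 − 14·34.5 = 190.7500; (r_i+r_j)·cross = 31.5·190.7500 = 6008.6250
edge 5: (14,38.5)→(4.5,29.5)  cross = 14·29.5 − 4.5·38.5 = 239.7500; (r_i+r_j)·cross = 18.5·239.7500 = 4435.3750
edge 6: (4.5,29.5)→(4.5,24)  cross = 4.5·24 − 4.5·29.5 = -24.7500; (r_i+r_j)·cross = 9·-24.7500 = -222.7500
Σcross = 633.5000 → A = |Σcross|/2 = 316.7500 mm²
Σ(r_i+r_j)·cross = 24852.0000 → first moment M = |Σ|/6 = 4142.0000
R_c = M/A = 4142.0000/316.7500 = 13.0766 mm
θ = 205° = 3.577925 rad
V = θ·R_c·A = 3.577925·13.0766·316.7500 = 14819.765 mm³

Volume = 14819.765 mm³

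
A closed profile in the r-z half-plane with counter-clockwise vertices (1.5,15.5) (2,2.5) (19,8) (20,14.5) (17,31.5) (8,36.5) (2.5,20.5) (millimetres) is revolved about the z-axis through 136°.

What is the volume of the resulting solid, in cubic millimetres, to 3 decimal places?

Profile (r,z), 7 vertices: (1.5,15.5) (2,2.5) (19,8) (20,14.5) (17,31.5) (8,36.5) (2.5,20.5)
edge 0: (1.5,15.5)→(2,2.5)  cross = 1.5·2.5 − 2·15.5 = -27.2500; (r_i+r_j)·cross = 3.5·-27.2500 = -95.3750
edge 1: (2,2.5)→(19,8)  cross = 2·8 − 19·2.5 = -31.5000; (r_i+r_j)·cross = 21·-31.5000 = -661.5000
edge 2: (19,8)→(20,14.5)  cross = 19·14.5 − 20·8 = 115.5000; (r_i+r_j)·cross = 39·115.5000 = 4504.5000
edge 3: (20,14.5)→(17,31.5)  cross = 20·31.5 − 17·14.5 = 383.5000; (r_i+r_j)·cross = 37·383.5000 = 14189.5000
edge 4: (17,31.5)→(8,36.5)  cross = 17·36.5 − 8·31.5 = 368.5000; (r_i+r_j)·cross = 25·368.5000 = 9212.5000
edge 5: (8,36.5)→(2.5,20.5)  cross = 8·20.5 − 2.5·36.5 = 72.7500; (r_i+r_j)·cross = 10.5·72.7500 = 763.8750
edge 6: (2.5,20.5)→(1.5,15.5)  cross = 2.5·15.5 − 1.5·20.5 = 8.0000; (r_i+r_j)·cross = 4·8.0000 = 32.0000
Σcross = 889.5000 → A = |Σcross|/2 = 444.7500 mm²
Σ(r_i+r_j)·cross = 27945.5000 → first moment M = |Σ|/6 = 4657.5833
R_c = M/A = 4657.5833/444.7500 = 10.4724 mm
θ = 136° = 2.373648 rad
V = θ·R_c·A = 2.373648·10.4724·444.7500 = 11055.462 mm³

Volume = 11055.462 mm³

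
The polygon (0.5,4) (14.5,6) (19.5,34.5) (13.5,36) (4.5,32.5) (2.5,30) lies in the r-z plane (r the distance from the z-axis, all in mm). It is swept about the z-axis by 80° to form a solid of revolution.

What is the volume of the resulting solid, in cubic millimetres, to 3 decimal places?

Volume = 5897.933 mm³

Profile (r,z), 6 vertices: (0.5,4) (14.5,6) (19.5,34.5) (13.5,36) (4.5,32.5) (2.5,30)
edge 0: (0.5,4)→(14.5,6)  cross = 0.5·6 − 14.5·4 = -55.0000; (r_i+r_j)·cross = 15·-55.0000 = -825.0000
edge 1: (14.5,6)→(19.5,34.5)  cross = 14.5·34.5 − 19.5·6 = 383.2500; (r_i+r_j)·cross = 34·383.2500 = 13030.5000
edge 2: (19.5,34.5)→(13.5,36)  cross = 19.5·36 − 13.5·34.5 = 236.2500; (r_i+r_j)·cross = 33·236.2500 = 7796.2500
edge 3: (13.5,36)→(4.5,32.5)  cross = 13.5·32.5 − 4.5·36 = 276.7500; (r_i+r_j)·cross = 18·276.7500 = 4981.5000
edge 4: (4.5,32.5)→(2.5,30)  cross = 4.5·30 − 2.5·32.5 = 53.7500; (r_i+r_j)·cross = 7·53.7500 = 376.2500
edge 5: (2.5,30)→(0.5,4)  cross = 2.5·4 − 0.5·30 = -5.0000; (r_i+r_j)·cross = 3·-5.0000 = -15.0000
Σcross = 890.0000 → A = |Σcross|/2 = 445.0000 mm²
Σ(r_i+r_j)·cross = 25344.5000 → first moment M = |Σ|/6 = 4224.0833
R_c = M/A = 4224.0833/445.0000 = 9.4923 mm
θ = 80° = 1.396263 rad
V = θ·R_c·A = 1.396263·9.4923·445.0000 = 5897.933 mm³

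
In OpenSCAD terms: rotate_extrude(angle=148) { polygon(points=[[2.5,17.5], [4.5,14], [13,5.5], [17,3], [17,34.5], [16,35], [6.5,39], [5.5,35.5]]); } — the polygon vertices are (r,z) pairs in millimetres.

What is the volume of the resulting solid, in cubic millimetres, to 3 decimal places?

Volume = 10379.329 mm³

Profile (r,z), 8 vertices: (2.5,17.5) (4.5,14) (13,5.5) (17,3) (17,34.5) (16,35) (6.5,39) (5.5,35.5)
edge 0: (2.5,17.5)→(4.5,14)  cross = 2.5·14 − 4.5·17.5 = -43.7500; (r_i+r_j)·cross = 7·-43.7500 = -306.2500
edge 1: (4.5,14)→(13,5.5)  cross = 4.5·5.5 − 13·14 = -157.2500; (r_i+r_j)·cross = 17.5·-157.2500 = -2751.8750
edge 2: (13,5.5)→(17,3)  cross = 13·3 − 17·5.5 = -54.5000; (r_i+r_j)·cross = 30·-54.5000 = -1635.0000
edge 3: (17,3)→(17,34.5)  cross = 17·34.5 − 17·3 = 535.5000; (r_i+r_j)·cross = 34·535.5000 = 18207.0000
edge 4: (17,34.5)→(16,35)  cross = 17·35 − 16·34.5 = 43.0000; (r_i+r_j)·cross = 33·43.0000 = 1419.0000
edge 5: (16,35)→(6.5,39)  cross = 16·39 − 6.5·35 = 396.5000; (r_i+r_j)·cross = 22.5·396.5000 = 8921.2500
edge 6: (6.5,39)→(5.5,35.5)  cross = 6.5·35.5 − 5.5·39 = 16.2500; (r_i+r_j)·cross = 12·16.2500 = 195.0000
edge 7: (5.5,35.5)→(2.5,17.5)  cross = 5.5·17.5 − 2.5·35.5 = 7.5000; (r_i+r_j)·cross = 8·7.5000 = 60.0000
Σcross = 743.2500 → A = |Σcross|/2 = 371.6250 mm²
Σ(r_i+r_j)·cross = 24109.1250 → first moment M = |Σ|/6 = 4018.1875
R_c = M/A = 4018.1875/371.6250 = 10.8125 mm
θ = 148° = 2.583087 rad
V = θ·R_c·A = 2.583087·10.8125·371.6250 = 10379.329 mm³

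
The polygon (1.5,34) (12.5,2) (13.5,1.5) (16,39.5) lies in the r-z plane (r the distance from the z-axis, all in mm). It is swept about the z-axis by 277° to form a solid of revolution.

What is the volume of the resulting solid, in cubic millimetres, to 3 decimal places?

Profile (r,z), 4 vertices: (1.5,34) (12.5,2) (13.5,1.5) (16,39.5)
edge 0: (1.5,34)→(12.5,2)  cross = 1.5·2 − 12.5·34 = -422.0000; (r_i+r_j)·cross = 14·-422.0000 = -5908.0000
edge 1: (12.5,2)→(13.5,1.5)  cross = 12.5·1.5 − 13.5·2 = -8.2500; (r_i+r_j)·cross = 26·-8.2500 = -214.5000
edge 2: (13.5,1.5)→(16,39.5)  cross = 13.5·39.5 − 16·1.5 = 509.2500; (r_i+r_j)·cross = 29.5·509.2500 = 15022.8750
edge 3: (16,39.5)→(1.5,34)  cross = 16·34 − 1.5·39.5 = 484.7500; (r_i+r_j)·cross = 17.5·484.7500 = 8483.1250
Σcross = 563.7500 → A = |Σcross|/2 = 281.8750 mm²
Σ(r_i+r_j)·cross = 17383.5000 → first moment M = |Σ|/6 = 2897.2500
R_c = M/A = 2897.2500/281.8750 = 10.2785 mm
θ = 277° = 4.834562 rad
V = θ·R_c·A = 4.834562·10.2785·281.8750 = 14006.935 mm³

Volume = 14006.935 mm³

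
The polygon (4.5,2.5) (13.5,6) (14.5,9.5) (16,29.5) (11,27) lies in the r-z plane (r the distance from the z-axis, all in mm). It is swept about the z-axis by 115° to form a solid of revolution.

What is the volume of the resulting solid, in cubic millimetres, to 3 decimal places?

Volume = 3642.729 mm³

Profile (r,z), 5 vertices: (4.5,2.5) (13.5,6) (14.5,9.5) (16,29.5) (11,27)
edge 0: (4.5,2.5)→(13.5,6)  cross = 4.5·6 − 13.5·2.5 = -6.7500; (r_i+r_j)·cross = 18·-6.7500 = -121.5000
edge 1: (13.5,6)→(14.5,9.5)  cross = 13.5·9.5 − 14.5·6 = 41.2500; (r_i+r_j)·cross = 28·41.2500 = 1155.0000
edge 2: (14.5,9.5)→(16,29.5)  cross = 14.5·29.5 − 16·9.5 = 275.7500; (r_i+r_j)·cross = 30.5·275.7500 = 8410.3750
edge 3: (16,29.5)→(11,27)  cross = 16·27 − 11·29.5 = 107.5000; (r_i+r_j)·cross = 27·107.5000 = 2902.5000
edge 4: (11,27)→(4.5,2.5)  cross = 11·2.5 − 4.5·27 = -94.0000; (r_i+r_j)·cross = 15.5·-94.0000 = -1457.0000
Σcross = 323.7500 → A = |Σcross|/2 = 161.8750 mm²
Σ(r_i+r_j)·cross = 10889.3750 → first moment M = |Σ|/6 = 1814.8958
R_c = M/A = 1814.8958/161.8750 = 11.2117 mm
θ = 115° = 2.007129 rad
V = θ·R_c·A = 2.007129·11.2117·161.8750 = 3642.729 mm³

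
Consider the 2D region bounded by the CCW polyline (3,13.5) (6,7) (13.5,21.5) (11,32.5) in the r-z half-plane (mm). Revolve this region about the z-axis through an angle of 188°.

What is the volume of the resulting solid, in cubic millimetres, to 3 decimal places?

Profile (r,z), 4 vertices: (3,13.5) (6,7) (13.5,21.5) (11,32.5)
edge 0: (3,13.5)→(6,7)  cross = 3·7 − 6·13.5 = -60.0000; (r_i+r_j)·cross = 9·-60.0000 = -540.0000
edge 1: (6,7)→(13.5,21.5)  cross = 6·21.5 − 13.5·7 = 34.5000; (r_i+r_j)·cross = 19.5·34.5000 = 672.7500
edge 2: (13.5,21.5)→(11,32.5)  cross = 13.5·32.5 − 11·21.5 = 202.2500; (r_i+r_j)·cross = 24.5·202.2500 = 4955.1250
edge 3: (11,32.5)→(3,13.5)  cross = 11·13.5 − 3·32.5 = 51.0000; (r_i+r_j)·cross = 14·51.0000 = 714.0000
Σcross = 227.7500 → A = |Σcross|/2 = 113.8750 mm²
Σ(r_i+r_j)·cross = 5801.8750 → first moment M = |Σ|/6 = 966.9792
R_c = M/A = 966.9792/113.8750 = 8.4916 mm
θ = 188° = 3.281219 rad
V = θ·R_c·A = 3.281219·8.4916·113.8750 = 3172.870 mm³

Volume = 3172.870 mm³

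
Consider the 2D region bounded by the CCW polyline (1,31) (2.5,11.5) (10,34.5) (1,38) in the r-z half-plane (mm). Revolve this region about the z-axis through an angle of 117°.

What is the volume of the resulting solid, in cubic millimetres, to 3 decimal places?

Profile (r,z), 4 vertices: (1,31) (2.5,11.5) (10,34.5) (1,38)
edge 0: (1,31)→(2.5,11.5)  cross = 1·11.5 − 2.5·31 = -66.0000; (r_i+r_j)·cross = 3.5·-66.0000 = -231.0000
edge 1: (2.5,11.5)→(10,34.5)  cross = 2.5·34.5 − 10·11.5 = -28.7500; (r_i+r_j)·cross = 12.5·-28.7500 = -359.3750
edge 2: (10,34.5)→(1,38)  cross = 10·38 − 1·34.5 = 345.5000; (r_i+r_j)·cross = 11·345.5000 = 3800.5000
edge 3: (1,38)→(1,31)  cross = 1·31 − 1·38 = -7.0000; (r_i+r_j)·cross = 2·-7.0000 = -14.0000
Σcross = 243.7500 → A = |Σcross|/2 = 121.8750 mm²
Σ(r_i+r_j)·cross = 3196.1250 → first moment M = |Σ|/6 = 532.6875
R_c = M/A = 532.6875/121.8750 = 4.3708 mm
θ = 117° = 2.042035 rad
V = θ·R_c·A = 2.042035·4.3708·121.8750 = 1087.767 mm³

Volume = 1087.767 mm³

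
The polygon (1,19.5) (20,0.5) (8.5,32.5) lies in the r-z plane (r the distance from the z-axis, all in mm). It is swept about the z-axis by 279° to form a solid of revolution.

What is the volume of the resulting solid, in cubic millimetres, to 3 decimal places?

Profile (r,z), 3 vertices: (1,19.5) (20,0.5) (8.5,32.5)
edge 0: (1,19.5)→(20,0.5)  cross = 1·0.5 − 20·19.5 = -389.5000; (r_i+r_j)·cross = 21·-389.5000 = -8179.5000
edge 1: (20,0.5)→(8.5,32.5)  cross = 20·32.5 − 8.5·0.5 = 645.7500; (r_i+r_j)·cross = 28.5·645.7500 = 18403.8750
edge 2: (8.5,32.5)→(1,19.5)  cross = 8.5·19.5 − 1·32.5 = 133.2500; (r_i+r_j)·cross = 9.5·133.2500 = 1265.8750
Σcross = 389.5000 → A = |Σcross|/2 = 194.7500 mm²
Σ(r_i+r_j)·cross = 11490.2500 → first moment M = |Σ|/6 = 1915.0417
R_c = M/A = 1915.0417/194.7500 = 9.8333 mm
θ = 279° = 4.869469 rad
V = θ·R_c·A = 4.869469·9.8333·194.7500 = 9325.235 mm³

Volume = 9325.235 mm³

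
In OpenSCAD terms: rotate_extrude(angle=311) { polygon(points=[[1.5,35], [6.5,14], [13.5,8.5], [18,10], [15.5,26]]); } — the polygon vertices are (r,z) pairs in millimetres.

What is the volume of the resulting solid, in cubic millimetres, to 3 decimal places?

Volume = 12801.877 mm³

Profile (r,z), 5 vertices: (1.5,35) (6.5,14) (13.5,8.5) (18,10) (15.5,26)
edge 0: (1.5,35)→(6.5,14)  cross = 1.5·14 − 6.5·35 = -206.5000; (r_i+r_j)·cross = 8·-206.5000 = -1652.0000
edge 1: (6.5,14)→(13.5,8.5)  cross = 6.5·8.5 − 13.5·14 = -133.7500; (r_i+r_j)·cross = 20·-133.7500 = -2675.0000
edge 2: (13.5,8.5)→(18,10)  cross = 13.5·10 − 18·8.5 = -18.0000; (r_i+r_j)·cross = 31.5·-18.0000 = -567.0000
edge 3: (18,10)→(15.5,26)  cross = 18·26 − 15.5·10 = 313.0000; (r_i+r_j)·cross = 33.5·313.0000 = 10485.5000
edge 4: (15.5,26)→(1.5,35)  cross = 15.5·35 − 1.5·26 = 503.5000; (r_i+r_j)·cross = 17·503.5000 = 8559.5000
Σcross = 458.2500 → A = |Σcross|/2 = 229.1250 mm²
Σ(r_i+r_j)·cross = 14151.0000 → first moment M = |Σ|/6 = 2358.5000
R_c = M/A = 2358.5000/229.1250 = 10.2935 mm
θ = 311° = 5.427974 rad
V = θ·R_c·A = 5.427974·10.2935·229.1250 = 12801.877 mm³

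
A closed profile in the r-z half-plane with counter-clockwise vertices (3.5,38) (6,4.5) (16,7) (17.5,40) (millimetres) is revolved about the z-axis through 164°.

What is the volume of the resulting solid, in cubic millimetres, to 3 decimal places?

Profile (r,z), 4 vertices: (3.5,38) (6,4.5) (16,7) (17.5,40)
edge 0: (3.5,38)→(6,4.5)  cross = 3.5·4.5 − 6·38 = -212.2500; (r_i+r_j)·cross = 9.5·-212.2500 = -2016.3750
edge 1: (6,4.5)→(16,7)  cross = 6·7 − 16·4.5 = -30.0000; (r_i+r_j)·cross = 22·-30.0000 = -660.0000
edge 2: (16,7)→(17.5,40)  cross = 16·40 − 17.5·7 = 517.5000; (r_i+r_j)·cross = 33.5·517.5000 = 17336.2500
edge 3: (17.5,40)→(3.5,38)  cross = 17.5·38 − 3.5·40 = 525.0000; (r_i+r_j)·cross = 21·525.0000 = 11025.0000
Σcross = 800.2500 → A = |Σcross|/2 = 400.1250 mm²
Σ(r_i+r_j)·cross = 25684.8750 → first moment M = |Σ|/6 = 4280.8125
R_c = M/A = 4280.8125/400.1250 = 10.6987 mm
θ = 164° = 2.862340 rad
V = θ·R_c·A = 2.862340·10.6987·400.1250 = 12253.141 mm³

Volume = 12253.141 mm³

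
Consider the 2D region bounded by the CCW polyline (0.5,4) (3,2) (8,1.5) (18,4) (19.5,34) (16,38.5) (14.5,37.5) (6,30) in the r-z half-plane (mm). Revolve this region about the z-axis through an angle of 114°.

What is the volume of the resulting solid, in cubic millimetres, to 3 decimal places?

Volume = 10932.105 mm³

Profile (r,z), 8 vertices: (0.5,4) (3,2) (8,1.5) (18,4) (19.5,34) (16,38.5) (14.5,37.5) (6,30)
edge 0: (0.5,4)→(3,2)  cross = 0.5·2 − 3·4 = -11.0000; (r_i+r_j)·cross = 3.5·-11.0000 = -38.5000
edge 1: (3,2)→(8,1.5)  cross = 3·1.5 − 8·2 = -11.5000; (r_i+r_j)·cross = 11·-11.5000 = -126.5000
edge 2: (8,1.5)→(18,4)  cross = 8·4 − 18·1.5 = 5.0000; (r_i+r_j)·cross = 26·5.0000 = 130.0000
edge 3: (18,4)→(19.5,34)  cross = 18·34 − 19.5·4 = 534.0000; (r_i+r_j)·cross = 37.5·534.0000 = 20025.0000
edge 4: (19.5,34)→(16,38.5)  cross = 19.5·38.5 − 16·34 = 206.7500; (r_i+r_j)·cross = 35.5·206.7500 = 7339.6250
edge 5: (16,38.5)→(14.5,37.5)  cross = 16·37.5 − 14.5·38.5 = 41.7500; (r_i+r_j)·cross = 30.5·41.7500 = 1273.3750
edge 6: (14.5,37.5)→(6,30)  cross = 14.5·30 − 6·37.5 = 210.0000; (r_i+r_j)·cross = 20.5·210.0000 = 4305.0000
edge 7: (6,30)→(0.5,4)  cross = 6·4 − 0.5·30 = 9.0000; (r_i+r_j)·cross = 6.5·9.0000 = 58.5000
Σcross = 984.0000 → A = |Σcross|/2 = 492.0000 mm²
Σ(r_i+r_j)·cross = 32966.5000 → first moment M = |Σ|/6 = 5494.4167
R_c = M/A = 5494.4167/492.0000 = 11.1675 mm
θ = 114° = 1.989675 rad
V = θ·R_c·A = 1.989675·11.1675·492.0000 = 10932.105 mm³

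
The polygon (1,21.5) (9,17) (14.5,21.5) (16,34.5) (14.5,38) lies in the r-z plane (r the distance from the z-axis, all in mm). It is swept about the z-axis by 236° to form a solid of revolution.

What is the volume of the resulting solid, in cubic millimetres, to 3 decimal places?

Profile (r,z), 5 vertices: (1,21.5) (9,17) (14.5,21.5) (16,34.5) (14.5,38)
edge 0: (1,21.5)→(9,17)  cross = 1·17 − 9·21.5 = -176.5000; (r_i+r_j)·cross = 10·-176.5000 = -1765.0000
edge 1: (9,17)→(14.5,21.5)  cross = 9·21.5 − 14.5·17 = -53.0000; (r_i+r_j)·cross = 23.5·-53.0000 = -1245.5000
edge 2: (14.5,21.5)→(16,34.5)  cross = 14.5·34.5 − 16·21.5 = 156.2500; (r_i+r_j)·cross = 30.5·156.2500 = 4765.6250
edge 3: (16,34.5)→(14.5,38)  cross = 16·38 − 14.5·34.5 = 107.7500; (r_i+r_j)·cross = 30.5·107.7500 = 3286.3750
edge 4: (14.5,38)→(1,21.5)  cross = 14.5·21.5 − 1·38 = 273.7500; (r_i+r_j)·cross = 15.5·273.7500 = 4243.1250
Σcross = 308.2500 → A = |Σcross|/2 = 154.1250 mm²
Σ(r_i+r_j)·cross = 9284.6250 → first moment M = |Σ|/6 = 1547.4375
R_c = M/A = 1547.4375/154.1250 = 10.0401 mm
θ = 236° = 4.118977 rad
V = θ·R_c·A = 4.118977·10.0401·154.1250 = 6373.860 mm³

Volume = 6373.860 mm³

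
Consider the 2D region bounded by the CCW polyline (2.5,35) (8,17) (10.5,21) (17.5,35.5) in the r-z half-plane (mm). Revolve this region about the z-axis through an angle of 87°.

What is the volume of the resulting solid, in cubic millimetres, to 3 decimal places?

Profile (r,z), 4 vertices: (2.5,35) (8,17) (10.5,21) (17.5,35.5)
edge 0: (2.5,35)→(8,17)  cross = 2.5·17 − 8·35 = -237.5000; (r_i+r_j)·cross = 10.5·-237.5000 = -2493.7500
edge 1: (8,17)→(10.5,21)  cross = 8·21 − 10.5·17 = -10.5000; (r_i+r_j)·cross = 18.5·-10.5000 = -194.2500
edge 2: (10.5,21)→(17.5,35.5)  cross = 10.5·35.5 − 17.5·21 = 5.2500; (r_i+r_j)·cross = 28·5.2500 = 147.0000
edge 3: (17.5,35.5)→(2.5,35)  cross = 17.5·35 − 2.5·35.5 = 523.7500; (r_i+r_j)·cross = 20·523.7500 = 10475.0000
Σcross = 281.0000 → A = |Σcross|/2 = 140.5000 mm²
Σ(r_i+r_j)·cross = 7934.0000 → first moment M = |Σ|/6 = 1322.3333
R_c = M/A = 1322.3333/140.5000 = 9.4116 mm
θ = 87° = 1.518436 rad
V = θ·R_c·A = 1.518436·9.4116·140.5000 = 2007.879 mm³

Volume = 2007.879 mm³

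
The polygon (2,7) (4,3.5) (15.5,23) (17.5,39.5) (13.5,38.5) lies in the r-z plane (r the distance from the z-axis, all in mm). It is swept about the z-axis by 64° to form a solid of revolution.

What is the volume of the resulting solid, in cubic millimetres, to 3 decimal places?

Volume = 2263.552 mm³

Profile (r,z), 5 vertices: (2,7) (4,3.5) (15.5,23) (17.5,39.5) (13.5,38.5)
edge 0: (2,7)→(4,3.5)  cross = 2·3.5 − 4·7 = -21.0000; (r_i+r_j)·cross = 6·-21.0000 = -126.0000
edge 1: (4,3.5)→(15.5,23)  cross = 4·23 − 15.5·3.5 = 37.7500; (r_i+r_j)·cross = 19.5·37.7500 = 736.1250
edge 2: (15.5,23)→(17.5,39.5)  cross = 15.5·39.5 − 17.5·23 = 209.7500; (r_i+r_j)·cross = 33·209.7500 = 6921.7500
edge 3: (17.5,39.5)→(13.5,38.5)  cross = 17.5·38.5 − 13.5·39.5 = 140.5000; (r_i+r_j)·cross = 31·140.5000 = 4355.5000
edge 4: (13.5,38.5)→(2,7)  cross = 13.5·7 − 2·38.5 = 17.5000; (r_i+r_j)·cross = 15.5·17.5000 = 271.2500
Σcross = 384.5000 → A = |Σcross|/2 = 192.2500 mm²
Σ(r_i+r_j)·cross = 12158.6250 → first moment M = |Σ|/6 = 2026.4375
R_c = M/A = 2026.4375/192.2500 = 10.5406 mm
θ = 64° = 1.117011 rad
V = θ·R_c·A = 1.117011·10.5406·192.2500 = 2263.552 mm³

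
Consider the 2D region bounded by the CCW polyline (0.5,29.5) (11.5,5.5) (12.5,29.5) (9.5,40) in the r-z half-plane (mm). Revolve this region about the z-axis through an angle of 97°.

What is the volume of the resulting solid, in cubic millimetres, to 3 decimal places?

Volume = 2790.860 mm³

Profile (r,z), 4 vertices: (0.5,29.5) (11.5,5.5) (12.5,29.5) (9.5,40)
edge 0: (0.5,29.5)→(11.5,5.5)  cross = 0.5·5.5 − 11.5·29.5 = -336.5000; (r_i+r_j)·cross = 12·-336.5000 = -4038.0000
edge 1: (11.5,5.5)→(12.5,29.5)  cross = 11.5·29.5 − 12.5·5.5 = 270.5000; (r_i+r_j)·cross = 24·270.5000 = 6492.0000
edge 2: (12.5,29.5)→(9.5,40)  cross = 12.5·40 − 9.5·29.5 = 219.7500; (r_i+r_j)·cross = 22·219.7500 = 4834.5000
edge 3: (9.5,40)→(0.5,29.5)  cross = 9.5·29.5 − 0.5·40 = 260.2500; (r_i+r_j)·cross = 10·260.2500 = 2602.5000
Σcross = 414.0000 → A = |Σcross|/2 = 207.0000 mm²
Σ(r_i+r_j)·cross = 9891.0000 → first moment M = |Σ|/6 = 1648.5000
R_c = M/A = 1648.5000/207.0000 = 7.9638 mm
θ = 97° = 1.692969 rad
V = θ·R_c·A = 1.692969·7.9638·207.0000 = 2790.860 mm³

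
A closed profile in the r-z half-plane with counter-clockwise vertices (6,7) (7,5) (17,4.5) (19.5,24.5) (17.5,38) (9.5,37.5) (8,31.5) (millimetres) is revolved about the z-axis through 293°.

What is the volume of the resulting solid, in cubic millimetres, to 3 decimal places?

Volume = 23965.253 mm³

Profile (r,z), 7 vertices: (6,7) (7,5) (17,4.5) (19.5,24.5) (17.5,38) (9.5,37.5) (8,31.5)
edge 0: (6,7)→(7,5)  cross = 6·5 − 7·7 = -19.0000; (r_i+r_j)·cross = 13·-19.0000 = -247.0000
edge 1: (7,5)→(17,4.5)  cross = 7·4.5 − 17·5 = -53.5000; (r_i+r_j)·cross = 24·-53.5000 = -1284.0000
edge 2: (17,4.5)→(19.5,24.5)  cross = 17·24.5 − 19.5·4.5 = 328.7500; (r_i+r_j)·cross = 36.5·328.7500 = 11999.3750
edge 3: (19.5,24.5)→(17.5,38)  cross = 19.5·38 − 17.5·24.5 = 312.2500; (r_i+r_j)·cross = 37·312.2500 = 11553.2500
edge 4: (17.5,38)→(9.5,37.5)  cross = 17.5·37.5 − 9.5·38 = 295.2500; (r_i+r_j)·cross = 27·295.2500 = 7971.7500
edge 5: (9.5,37.5)→(8,31.5)  cross = 9.5·31.5 − 8·37.5 = -0.7500; (r_i+r_j)·cross = 17.5·-0.7500 = -13.1250
edge 6: (8,31.5)→(6,7)  cross = 8·7 − 6·31.5 = -133.0000; (r_i+r_j)·cross = 14·-133.0000 = -1862.0000
Σcross = 730.0000 → A = |Σcross|/2 = 365.0000 mm²
Σ(r_i+r_j)·cross = 28118.2500 → first moment M = |Σ|/6 = 4686.3750
R_c = M/A = 4686.3750/365.0000 = 12.8394 mm
θ = 293° = 5.113815 rad
V = θ·R_c·A = 5.113815·12.8394·365.0000 = 23965.253 mm³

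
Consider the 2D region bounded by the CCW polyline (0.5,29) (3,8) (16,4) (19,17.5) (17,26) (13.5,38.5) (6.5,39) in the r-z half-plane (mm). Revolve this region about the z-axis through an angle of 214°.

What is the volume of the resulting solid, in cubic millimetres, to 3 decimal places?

Profile (r,z), 7 vertices: (0.5,29) (3,8) (16,4) (19,17.5) (17,26) (13.5,38.5) (6.5,39)
edge 0: (0.5,29)→(3,8)  cross = 0.5·8 − 3·29 = -83.0000; (r_i+r_j)·cross = 3.5·-83.0000 = -290.5000
edge 1: (3,8)→(16,4)  cross = 3·4 − 16·8 = -116.0000; (r_i+r_j)·cross = 19·-116.0000 = -2204.0000
edge 2: (16,4)→(19,17.5)  cross = 16·17.5 − 19·4 = 204.0000; (r_i+r_j)·cross = 35·204.0000 = 7140.0000
edge 3: (19,17.5)→(17,26)  cross = 19·26 − 17·17.5 = 196.5000; (r_i+r_j)·cross = 36·196.5000 = 7074.0000
edge 4: (17,26)→(13.5,38.5)  cross = 17·38.5 − 13.5·26 = 303.5000; (r_i+r_j)·cross = 30.5·303.5000 = 9256.7500
edge 5: (13.5,38.5)→(6.5,39)  cross = 13.5·39 − 6.5·38.5 = 276.2500; (r_i+r_j)·cross = 20·276.2500 = 5525.0000
edge 6: (6.5,39)→(0.5,29)  cross = 6.5·29 − 0.5·39 = 169.0000; (r_i+r_j)·cross = 7·169.0000 = 1183.0000
Σcross = 950.2500 → A = |Σcross|/2 = 475.1250 mm²
Σ(r_i+r_j)·cross = 27684.2500 → first moment M = |Σ|/6 = 4614.0417
R_c = M/A = 4614.0417/475.1250 = 9.7112 mm
θ = 214° = 3.735005 rad
V = θ·R_c·A = 3.735005·9.7112·475.1250 = 17233.467 mm³

Volume = 17233.467 mm³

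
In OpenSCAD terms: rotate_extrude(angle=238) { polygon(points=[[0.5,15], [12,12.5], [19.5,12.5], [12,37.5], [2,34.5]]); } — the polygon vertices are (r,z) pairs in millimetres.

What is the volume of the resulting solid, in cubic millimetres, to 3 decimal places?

Profile (r,z), 5 vertices: (0.5,15) (12,12.5) (19.5,12.5) (12,37.5) (2,34.5)
edge 0: (0.5,15)→(12,12.5)  cross = 0.5·12.5 − 12·15 = -173.7500; (r_i+r_j)·cross = 12.5·-173.7500 = -2171.8750
edge 1: (12,12.5)→(19.5,12.5)  cross = 12·12.5 − 19.5·12.5 = -93.7500; (r_i+r_j)·cross = 31.5·-93.7500 = -2953.1250
edge 2: (19.5,12.5)→(12,37.5)  cross = 19.5·37.5 − 12·12.5 = 581.2500; (r_i+r_j)·cross = 31.5·581.2500 = 18309.3750
edge 3: (12,37.5)→(2,34.5)  cross = 12·34.5 − 2·37.5 = 339.0000; (r_i+r_j)·cross = 14·339.0000 = 4746.0000
edge 4: (2,34.5)→(0.5,15)  cross = 2·15 − 0.5·34.5 = 12.7500; (r_i+r_j)·cross = 2.5·12.7500 = 31.8750
Σcross = 665.5000 → A = |Σcross|/2 = 332.7500 mm²
Σ(r_i+r_j)·cross = 17962.2500 → first moment M = |Σ|/6 = 2993.7083
R_c = M/A = 2993.7083/332.7500 = 8.9969 mm
θ = 238° = 4.153884 rad
V = θ·R_c·A = 4.153884·8.9969·332.7500 = 12435.516 mm³

Volume = 12435.516 mm³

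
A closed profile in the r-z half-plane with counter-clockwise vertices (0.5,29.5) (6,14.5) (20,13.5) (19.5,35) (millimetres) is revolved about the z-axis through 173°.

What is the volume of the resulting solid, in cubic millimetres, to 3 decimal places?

Profile (r,z), 4 vertices: (0.5,29.5) (6,14.5) (20,13.5) (19.5,35)
edge 0: (0.5,29.5)→(6,14.5)  cross = 0.5·14.5 − 6·29.5 = -169.7500; (r_i+r_j)·cross = 6.5·-169.7500 = -1103.3750
edge 1: (6,14.5)→(20,13.5)  cross = 6·13.5 − 20·14.5 = -209.0000; (r_i+r_j)·cross = 26·-209.0000 = -5434.0000
edge 2: (20,13.5)→(19.5,35)  cross = 20·35 − 19.5·13.5 = 436.7500; (r_i+r_j)·cross = 39.5·436.7500 = 17251.6250
edge 3: (19.5,35)→(0.5,29.5)  cross = 19.5·29.5 − 0.5·35 = 557.7500; (r_i+r_j)·cross = 20·557.7500 = 11155.0000
Σcross = 615.7500 → A = |Σcross|/2 = 307.8750 mm²
Σ(r_i+r_j)·cross = 21869.2500 → first moment M = |Σ|/6 = 3644.8750
R_c = M/A = 3644.8750/307.8750 = 11.8388 mm
θ = 173° = 3.019420 rad
V = θ·R_c·A = 3.019420·11.8388·307.8750 = 11005.407 mm³

Volume = 11005.407 mm³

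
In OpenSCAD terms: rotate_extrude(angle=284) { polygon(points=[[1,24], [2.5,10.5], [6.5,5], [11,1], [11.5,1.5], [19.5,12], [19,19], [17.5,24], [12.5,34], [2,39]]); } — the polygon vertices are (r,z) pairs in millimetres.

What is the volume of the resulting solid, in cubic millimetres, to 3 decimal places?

Profile (r,z), 10 vertices: (1,24) (2.5,10.5) (6.5,5) (11,1) (11.5,1.5) (19.5,12) (19,19) (17.5,24) (12.5,34) (2,39)
edge 0: (1,24)→(2.5,10.5)  cross = 1·10.5 − 2.5·24 = -49.5000; (r_i+r_j)·cross = 3.5·-49.5000 = -173.2500
edge 1: (2.5,10.5)→(6.5,5)  cross = 2.5·5 − 6.5·10.5 = -55.7500; (r_i+r_j)·cross = 9·-55.7500 = -501.7500
edge 2: (6.5,5)→(11,1)  cross = 6.5·1 − 11·5 = -48.5000; (r_i+r_j)·cross = 17.5·-48.5000 = -848.7500
edge 3: (11,1)→(11.5,1.5)  cross = 11·1.5 − 11.5·1 = 5.0000; (r_i+r_j)·cross = 22.5·5.0000 = 112.5000
edge 4: (11.5,1.5)→(19.5,12)  cross = 11.5·12 − 19.5·1.5 = 108.7500; (r_i+r_j)·cross = 31·108.7500 = 3371.2500
edge 5: (19.5,12)→(19,19)  cross = 19.5·19 − 19·12 = 142.5000; (r_i+r_j)·cross = 38.5·142.5000 = 5486.2500
edge 6: (19,19)→(17.5,24)  cross = 19·24 − 17.5·19 = 123.5000; (r_i+r_j)·cross = 36.5·123.5000 = 4507.7500
edge 7: (17.5,24)→(12.5,34)  cross = 17.5·34 − 12.5·24 = 295.0000; (r_i+r_j)·cross = 30·295.0000 = 8850.0000
edge 8: (12.5,34)→(2,39)  cross = 12.5·39 − 2·34 = 419.5000; (r_i+r_j)·cross = 14.5·419.5000 = 6082.7500
edge 9: (2,39)→(1,24)  cross = 2·24 − 1·39 = 9.0000; (r_i+r_j)·cross = 3·9.0000 = 27.0000
Σcross = 949.5000 → A = |Σcross|/2 = 474.7500 mm²
Σ(r_i+r_j)·cross = 26913.7500 → first moment M = |Σ|/6 = 4485.6250
R_c = M/A = 4485.6250/474.7500 = 9.4484 mm
θ = 284° = 4.956735 rad
V = θ·R_c·A = 4.956735·9.4484·474.7500 = 22234.055 mm³

Volume = 22234.055 mm³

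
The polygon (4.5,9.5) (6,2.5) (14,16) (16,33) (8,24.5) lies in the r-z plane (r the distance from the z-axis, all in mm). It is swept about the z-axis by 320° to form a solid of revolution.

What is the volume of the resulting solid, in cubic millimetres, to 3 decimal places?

Profile (r,z), 5 vertices: (4.5,9.5) (6,2.5) (14,16) (16,33) (8,24.5)
edge 0: (4.5,9.5)→(6,2.5)  cross = 4.5·2.5 − 6·9.5 = -45.7500; (r_i+r_j)·cross = 10.5·-45.7500 = -480.3750
edge 1: (6,2.5)→(14,16)  cross = 6·16 − 14·2.5 = 61.0000; (r_i+r_j)·cross = 20·61.0000 = 1220.0000
edge 2: (14,16)→(16,33)  cross = 14·33 − 16·16 = 206.0000; (r_i+r_j)·cross = 30·206.0000 = 6180.0000
edge 3: (16,33)→(8,24.5)  cross = 16·24.5 − 8·33 = 128.0000; (r_i+r_j)·cross = 24·128.0000 = 3072.0000
edge 4: (8,24.5)→(4.5,9.5)  cross = 8·9.5 − 4.5·24.5 = -34.2500; (r_i+r_j)·cross = 12.5·-34.2500 = -428.1250
Σcross = 315.0000 → A = |Σcross|/2 = 157.5000 mm²
Σ(r_i+r_j)·cross = 9563.5000 → first moment M = |Σ|/6 = 1593.9167
R_c = M/A = 1593.9167/157.5000 = 10.1201 mm
θ = 320° = 5.585054 rad
V = θ·R_c·A = 5.585054·10.1201·157.5000 = 8902.110 mm³

Volume = 8902.110 mm³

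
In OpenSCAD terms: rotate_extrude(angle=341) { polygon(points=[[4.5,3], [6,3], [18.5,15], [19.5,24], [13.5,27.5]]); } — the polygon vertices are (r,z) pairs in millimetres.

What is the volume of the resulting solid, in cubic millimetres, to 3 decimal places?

Profile (r,z), 5 vertices: (4.5,3) (6,3) (18.5,15) (19.5,24) (13.5,27.5)
edge 0: (4.5,3)→(6,3)  cross = 4.5·3 − 6·3 = -4.5000; (r_i+r_j)·cross = 10.5·-4.5000 = -47.2500
edge 1: (6,3)→(18.5,15)  cross = 6·15 − 18.5·3 = 34.5000; (r_i+r_j)·cross = 24.5·34.5000 = 845.2500
edge 2: (18.5,15)→(19.5,24)  cross = 18.5·24 − 19.5·15 = 151.5000; (r_i+r_j)·cross = 38·151.5000 = 5757.0000
edge 3: (19.5,24)→(13.5,27.5)  cross = 19.5·27.5 − 13.5·24 = 212.2500; (r_i+r_j)·cross = 33·212.2500 = 7004.2500
edge 4: (13.5,27.5)→(4.5,3)  cross = 13.5·3 − 4.5·27.5 = -83.2500; (r_i+r_j)·cross = 18·-83.2500 = -1498.5000
Σcross = 310.5000 → A = |Σcross|/2 = 155.2500 mm²
Σ(r_i+r_j)·cross = 12060.7500 → first moment M = |Σ|/6 = 2010.1250
R_c = M/A = 2010.1250/155.2500 = 12.9477 mm
θ = 341° = 5.951573 rad
V = θ·R_c·A = 5.951573·12.9477·155.2500 = 11963.405 mm³

Volume = 11963.405 mm³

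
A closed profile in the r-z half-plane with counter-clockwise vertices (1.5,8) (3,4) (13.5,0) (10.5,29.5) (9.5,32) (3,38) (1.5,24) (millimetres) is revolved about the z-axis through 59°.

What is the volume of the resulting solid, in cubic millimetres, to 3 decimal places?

Volume = 2232.657 mm³

Profile (r,z), 7 vertices: (1.5,8) (3,4) (13.5,0) (10.5,29.5) (9.5,32) (3,38) (1.5,24)
edge 0: (1.5,8)→(3,4)  cross = 1.5·4 − 3·8 = -18.0000; (r_i+r_j)·cross = 4.5·-18.0000 = -81.0000
edge 1: (3,4)→(13.5,0)  cross = 3·0 − 13.5·4 = -54.0000; (r_i+r_j)·cross = 16.5·-54.0000 = -891.0000
edge 2: (13.5,0)→(10.5,29.5)  cross = 13.5·29.5 − 10.5·0 = 398.2500; (r_i+r_j)·cross = 24·398.2500 = 9558.0000
edge 3: (10.5,29.5)→(9.5,32)  cross = 10.5·32 − 9.5·29.5 = 55.7500; (r_i+r_j)·cross = 20·55.7500 = 1115.0000
edge 4: (9.5,32)→(3,38)  cross = 9.5·38 − 3·32 = 265.0000; (r_i+r_j)·cross = 12.5·265.0000 = 3312.5000
edge 5: (3,38)→(1.5,24)  cross = 3·24 − 1.5·38 = 15.0000; (r_i+r_j)·cross = 4.5·15.0000 = 67.5000
edge 6: (1.5,24)→(1.5,8)  cross = 1.5·8 − 1.5·24 = -24.0000; (r_i+r_j)·cross = 3·-24.0000 = -72.0000
Σcross = 638.0000 → A = |Σcross|/2 = 319.0000 mm²
Σ(r_i+r_j)·cross = 13009.0000 → first moment M = |Σ|/6 = 2168.1667
R_c = M/A = 2168.1667/319.0000 = 6.7968 mm
θ = 59° = 1.029744 rad
V = θ·R_c·A = 1.029744·6.7968·319.0000 = 2232.657 mm³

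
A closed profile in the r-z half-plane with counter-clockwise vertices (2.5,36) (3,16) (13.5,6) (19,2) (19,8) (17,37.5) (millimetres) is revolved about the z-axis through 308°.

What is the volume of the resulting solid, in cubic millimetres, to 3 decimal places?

Profile (r,z), 6 vertices: (2.5,36) (3,16) (13.5,6) (19,2) (19,8) (17,37.5)
edge 0: (2.5,36)→(3,16)  cross = 2.5·16 − 3·36 = -68.0000; (r_i+r_j)·cross = 5.5·-68.0000 = -374.0000
edge 1: (3,16)→(13.5,6)  cross = 3·6 − 13.5·16 = -198.0000; (r_i+r_j)·cross = 16.5·-198.0000 = -3267.0000
edge 2: (13.5,6)→(19,2)  cross = 13.5·2 − 19·6 = -87.0000; (r_i+r_j)·cross = 32.5·-87.0000 = -2827.5000
edge 3: (19,2)→(19,8)  cross = 19·8 − 19·2 = 114.0000; (r_i+r_j)·cross = 38·114.0000 = 4332.0000
edge 4: (19,8)→(17,37.5)  cross = 19·37.5 − 17·8 = 576.5000; (r_i+r_j)·cross = 36·576.5000 = 20754.0000
edge 5: (17,37.5)→(2.5,36)  cross = 17·36 − 2.5·37.5 = 518.2500; (r_i+r_j)·cross = 19.5·518.2500 = 10105.8750
Σcross = 855.7500 → A = |Σcross|/2 = 427.8750 mm²
Σ(r_i+r_j)·cross = 28723.3750 → first moment M = |Σ|/6 = 4787.2292
R_c = M/A = 4787.2292/427.8750 = 11.1884 mm
θ = 308° = 5.375614 rad
V = θ·R_c·A = 5.375614·11.1884·427.8750 = 25734.297 mm³

Volume = 25734.297 mm³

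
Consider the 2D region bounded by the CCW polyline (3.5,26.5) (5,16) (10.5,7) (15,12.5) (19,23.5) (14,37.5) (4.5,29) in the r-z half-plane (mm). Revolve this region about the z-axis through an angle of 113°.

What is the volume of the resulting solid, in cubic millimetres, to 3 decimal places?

Volume = 6263.202 mm³

Profile (r,z), 7 vertices: (3.5,26.5) (5,16) (10.5,7) (15,12.5) (19,23.5) (14,37.5) (4.5,29)
edge 0: (3.5,26.5)→(5,16)  cross = 3.5·16 − 5·26.5 = -76.5000; (r_i+r_j)·cross = 8.5·-76.5000 = -650.2500
edge 1: (5,16)→(10.5,7)  cross = 5·7 − 10.5·16 = -133.0000; (r_i+r_j)·cross = 15.5·-133.0000 = -2061.5000
edge 2: (10.5,7)→(15,12.5)  cross = 10.5·12.5 − 15·7 = 26.2500; (r_i+r_j)·cross = 25.5·26.2500 = 669.3750
edge 3: (15,12.5)→(19,23.5)  cross = 15·23.5 − 19·12.5 = 115.0000; (r_i+r_j)·cross = 34·115.0000 = 3910.0000
edge 4: (19,23.5)→(14,37.5)  cross = 19·37.5 − 14·23.5 = 383.5000; (r_i+r_j)·cross = 33·383.5000 = 12655.5000
edge 5: (14,37.5)→(4.5,29)  cross = 14·29 − 4.5·37.5 = 237.2500; (r_i+r_j)·cross = 18.5·237.2500 = 4389.1250
edge 6: (4.5,29)→(3.5,26.5)  cross = 4.5·26.5 − 3.5·29 = 17.7500; (r_i+r_j)·cross = 8·17.7500 = 142.0000
Σcross = 570.2500 → A = |Σcross|/2 = 285.1250 mm²
Σ(r_i+r_j)·cross = 19054.2500 → first moment M = |Σ|/6 = 3175.7083
R_c = M/A = 3175.7083/285.1250 = 11.1380 mm
θ = 113° = 1.972222 rad
V = θ·R_c·A = 1.972222·11.1380·285.1250 = 6263.202 mm³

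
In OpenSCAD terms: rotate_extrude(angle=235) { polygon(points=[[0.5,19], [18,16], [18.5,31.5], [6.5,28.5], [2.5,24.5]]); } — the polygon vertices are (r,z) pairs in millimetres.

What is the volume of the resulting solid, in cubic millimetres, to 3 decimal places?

Volume = 8662.931 mm³

Profile (r,z), 5 vertices: (0.5,19) (18,16) (18.5,31.5) (6.5,28.5) (2.5,24.5)
edge 0: (0.5,19)→(18,16)  cross = 0.5·16 − 18·19 = -334.0000; (r_i+r_j)·cross = 18.5·-334.0000 = -6179.0000
edge 1: (18,16)→(18.5,31.5)  cross = 18·31.5 − 18.5·16 = 271.0000; (r_i+r_j)·cross = 36.5·271.0000 = 9891.5000
edge 2: (18.5,31.5)→(6.5,28.5)  cross = 18.5·28.5 − 6.5·31.5 = 322.5000; (r_i+r_j)·cross = 25·322.5000 = 8062.5000
edge 3: (6.5,28.5)→(2.5,24.5)  cross = 6.5·24.5 − 2.5·28.5 = 88.0000; (r_i+r_j)·cross = 9·88.0000 = 792.0000
edge 4: (2.5,24.5)→(0.5,19)  cross = 2.5·19 − 0.5·24.5 = 35.2500; (r_i+r_j)·cross = 3·35.2500 = 105.7500
Σcross = 382.7500 → A = |Σcross|/2 = 191.3750 mm²
Σ(r_i+r_j)·cross = 12672.7500 → first moment M = |Σ|/6 = 2112.1250
R_c = M/A = 2112.1250/191.3750 = 11.0366 mm
θ = 235° = 4.101524 rad
V = θ·R_c·A = 4.101524·11.0366·191.3750 = 8662.931 mm³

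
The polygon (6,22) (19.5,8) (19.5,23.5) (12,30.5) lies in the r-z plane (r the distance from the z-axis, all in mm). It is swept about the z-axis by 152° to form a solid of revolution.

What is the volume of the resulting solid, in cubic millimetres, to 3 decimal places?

Profile (r,z), 4 vertices: (6,22) (19.5,8) (19.5,23.5) (12,30.5)
edge 0: (6,22)→(19.5,8)  cross = 6·8 − 19.5·22 = -381.0000; (r_i+r_j)·cross = 25.5·-381.0000 = -9715.5000
edge 1: (19.5,8)→(19.5,23.5)  cross = 19.5·23.5 − 19.5·8 = 302.2500; (r_i+r_j)·cross = 39·302.2500 = 11787.7500
edge 2: (19.5,23.5)→(12,30.5)  cross = 19.5·30.5 − 12·23.5 = 312.7500; (r_i+r_j)·cross = 31.5·312.7500 = 9851.6250
edge 3: (12,30.5)→(6,22)  cross = 12·22 − 6·30.5 = 81.0000; (r_i+r_j)·cross = 18·81.0000 = 1458.0000
Σcross = 315.0000 → A = |Σcross|/2 = 157.5000 mm²
Σ(r_i+r_j)·cross = 13381.8750 → first moment M = |Σ|/6 = 2230.3125
R_c = M/A = 2230.3125/157.5000 = 14.1607 mm
θ = 152° = 2.652900 rad
V = θ·R_c·A = 2.652900·14.1607·157.5000 = 5916.797 mm³

Volume = 5916.797 mm³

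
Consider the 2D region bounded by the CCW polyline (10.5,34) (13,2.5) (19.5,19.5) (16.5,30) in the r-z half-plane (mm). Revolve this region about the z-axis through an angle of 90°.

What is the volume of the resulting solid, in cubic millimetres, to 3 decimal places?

Profile (r,z), 4 vertices: (10.5,34) (13,2.5) (19.5,19.5) (16.5,30)
edge 0: (10.5,34)→(13,2.5)  cross = 10.5·2.5 − 13·34 = -415.7500; (r_i+r_j)·cross = 23.5·-415.7500 = -9770.1250
edge 1: (13,2.5)→(19.5,19.5)  cross = 13·19.5 − 19.5·2.5 = 204.7500; (r_i+r_j)·cross = 32.5·204.7500 = 6654.3750
edge 2: (19.5,19.5)→(16.5,30)  cross = 19.5·30 − 16.5·19.5 = 263.2500; (r_i+r_j)·cross = 36·263.2500 = 9477.0000
edge 3: (16.5,30)→(10.5,34)  cross = 16.5·34 − 10.5·30 = 246.0000; (r_i+r_j)·cross = 27·246.0000 = 6642.0000
Σcross = 298.2500 → A = |Σcross|/2 = 149.1250 mm²
Σ(r_i+r_j)·cross = 13003.2500 → first moment M = |Σ|/6 = 2167.2083
R_c = M/A = 2167.2083/149.1250 = 14.5328 mm
θ = 90° = 1.570796 rad
V = θ·R_c·A = 1.570796·14.5328·149.1250 = 3404.243 mm³

Volume = 3404.243 mm³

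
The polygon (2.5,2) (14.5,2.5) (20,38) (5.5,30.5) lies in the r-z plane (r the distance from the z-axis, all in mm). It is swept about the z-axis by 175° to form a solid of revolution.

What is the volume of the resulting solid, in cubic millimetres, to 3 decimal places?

Volume = 13541.482 mm³

Profile (r,z), 4 vertices: (2.5,2) (14.5,2.5) (20,38) (5.5,30.5)
edge 0: (2.5,2)→(14.5,2.5)  cross = 2.5·2.5 − 14.5·2 = -22.7500; (r_i+r_j)·cross = 17·-22.7500 = -386.7500
edge 1: (14.5,2.5)→(20,38)  cross = 14.5·38 − 20·2.5 = 501.0000; (r_i+r_j)·cross = 34.5·501.0000 = 17284.5000
edge 2: (20,38)→(5.5,30.5)  cross = 20·30.5 − 5.5·38 = 401.0000; (r_i+r_j)·cross = 25.5·401.0000 = 10225.5000
edge 3: (5.5,30.5)→(2.5,2)  cross = 5.5·2 − 2.5·30.5 = -65.2500; (r_i+r_j)·cross = 8·-65.2500 = -522.0000
Σcross = 814.0000 → A = |Σcross|/2 = 407.0000 mm²
Σ(r_i+r_j)·cross = 26601.2500 → first moment M = |Σ|/6 = 4433.5417
R_c = M/A = 4433.5417/407.0000 = 10.8932 mm
θ = 175° = 3.054326 rad
V = θ·R_c·A = 3.054326·10.8932·407.0000 = 13541.482 mm³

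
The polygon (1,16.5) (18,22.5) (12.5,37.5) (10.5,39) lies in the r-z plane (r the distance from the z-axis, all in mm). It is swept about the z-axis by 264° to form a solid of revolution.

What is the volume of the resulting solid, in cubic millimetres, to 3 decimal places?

Profile (r,z), 4 vertices: (1,16.5) (18,22.5) (12.5,37.5) (10.5,39)
edge 0: (1,16.5)→(18,22.5)  cross = 1·22.5 − 18·16.5 = -274.5000; (r_i+r_j)·cross = 19·-274.5000 = -5215.5000
edge 1: (18,22.5)→(12.5,37.5)  cross = 18·37.5 − 12.5·22.5 = 393.7500; (r_i+r_j)·cross = 30.5·393.7500 = 12009.3750
edge 2: (12.5,37.5)→(10.5,39)  cross = 12.5·39 − 10.5·37.5 = 93.7500; (r_i+r_j)·cross = 23·93.7500 = 2156.2500
edge 3: (10.5,39)→(1,16.5)  cross = 10.5·16.5 − 1·39 = 134.2500; (r_i+r_j)·cross = 11.5·134.2500 = 1543.8750
Σcross = 347.2500 → A = |Σcross|/2 = 173.6250 mm²
Σ(r_i+r_j)·cross = 10494.0000 → first moment M = |Σ|/6 = 1749.0000
R_c = M/A = 1749.0000/173.6250 = 10.0734 mm
θ = 264° = 4.607669 rad
V = θ·R_c·A = 4.607669·10.0734·173.6250 = 8058.813 mm³

Volume = 8058.813 mm³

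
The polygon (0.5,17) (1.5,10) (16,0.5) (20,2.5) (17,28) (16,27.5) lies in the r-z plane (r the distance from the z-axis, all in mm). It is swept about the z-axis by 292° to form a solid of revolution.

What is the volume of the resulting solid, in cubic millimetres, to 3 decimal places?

Profile (r,z), 6 vertices: (0.5,17) (1.5,10) (16,0.5) (20,2.5) (17,28) (16,27.5)
edge 0: (0.5,17)→(1.5,10)  cross = 0.5·10 − 1.5·17 = -20.5000; (r_i+r_j)·cross = 2·-20.5000 = -41.0000
edge 1: (1.5,10)→(16,0.5)  cross = 1.5·0.5 − 16·10 = -159.2500; (r_i+r_j)·cross = 17.5·-159.2500 = -2786.8750
edge 2: (16,0.5)→(20,2.5)  cross = 16·2.5 − 20·0.5 = 30.0000; (r_i+r_j)·cross = 36·30.0000 = 1080.0000
edge 3: (20,2.5)→(17,28)  cross = 20·28 − 17·2.5 = 517.5000; (r_i+r_j)·cross = 37·517.5000 = 19147.5000
edge 4: (17,28)→(16,27.5)  cross = 17·27.5 − 16·28 = 19.5000; (r_i+r_j)·cross = 33·19.5000 = 643.5000
edge 5: (16,27.5)→(0.5,17)  cross = 16·17 − 0.5·27.5 = 258.2500; (r_i+r_j)·cross = 16.5·258.2500 = 4261.1250
Σcross = 645.5000 → A = |Σcross|/2 = 322.7500 mm²
Σ(r_i+r_j)·cross = 22304.2500 → first moment M = |Σ|/6 = 3717.3750
R_c = M/A = 3717.3750/322.7500 = 11.5178 mm
θ = 292° = 5.096361 rad
V = θ·R_c·A = 5.096361·11.5178·322.7500 = 18945.087 mm³

Volume = 18945.087 mm³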